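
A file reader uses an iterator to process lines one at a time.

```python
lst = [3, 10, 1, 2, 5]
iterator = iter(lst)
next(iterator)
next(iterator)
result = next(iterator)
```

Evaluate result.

Step 1: Create iterator over [3, 10, 1, 2, 5].
Step 2: next() consumes 3.
Step 3: next() consumes 10.
Step 4: next() returns 1.
Therefore result = 1.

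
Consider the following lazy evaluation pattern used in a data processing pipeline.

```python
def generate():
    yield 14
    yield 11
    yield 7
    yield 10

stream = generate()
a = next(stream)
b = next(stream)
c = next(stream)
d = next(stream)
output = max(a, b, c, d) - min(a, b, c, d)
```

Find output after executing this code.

Step 1: Create generator and consume all values:
  a = next(stream) = 14
  b = next(stream) = 11
  c = next(stream) = 7
  d = next(stream) = 10
Step 2: max = 14, min = 7, output = 14 - 7 = 7.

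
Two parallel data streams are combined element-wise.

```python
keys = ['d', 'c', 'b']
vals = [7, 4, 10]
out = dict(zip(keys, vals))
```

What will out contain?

Step 1: zip pairs keys with values:
  'd' -> 7
  'c' -> 4
  'b' -> 10
Therefore out = {'d': 7, 'c': 4, 'b': 10}.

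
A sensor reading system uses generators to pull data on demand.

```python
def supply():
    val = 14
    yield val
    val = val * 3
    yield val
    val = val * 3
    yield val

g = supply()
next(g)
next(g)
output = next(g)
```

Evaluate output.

Step 1: Trace through generator execution:
  Yield 1: val starts at 14, yield 14
  Yield 2: val = 14 * 3 = 42, yield 42
  Yield 3: val = 42 * 3 = 126, yield 126
Step 2: First next() gets 14, second next() gets the second value, third next() yields 126.
Therefore output = 126.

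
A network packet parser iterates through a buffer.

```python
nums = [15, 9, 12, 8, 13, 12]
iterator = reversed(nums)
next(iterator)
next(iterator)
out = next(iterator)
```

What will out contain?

Step 1: reversed([15, 9, 12, 8, 13, 12]) gives iterator: [12, 13, 8, 12, 9, 15].
Step 2: First next() = 12, second next() = 13.
Step 3: Third next() = 8.
Therefore out = 8.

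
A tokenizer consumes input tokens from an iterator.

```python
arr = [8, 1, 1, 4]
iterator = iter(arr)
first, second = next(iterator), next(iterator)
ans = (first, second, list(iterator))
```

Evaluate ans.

Step 1: Create iterator over [8, 1, 1, 4].
Step 2: first = 8, second = 1.
Step 3: Remaining elements: [1, 4].
Therefore ans = (8, 1, [1, 4]).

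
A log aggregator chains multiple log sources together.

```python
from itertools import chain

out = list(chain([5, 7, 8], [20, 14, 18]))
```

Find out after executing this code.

Step 1: chain() concatenates iterables: [5, 7, 8] + [20, 14, 18].
Therefore out = [5, 7, 8, 20, 14, 18].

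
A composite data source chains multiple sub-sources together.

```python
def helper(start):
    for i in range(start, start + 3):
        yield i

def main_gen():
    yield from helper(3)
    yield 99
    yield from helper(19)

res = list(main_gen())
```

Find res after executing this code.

Step 1: main_gen() delegates to helper(3):
  yield 3
  yield 4
  yield 5
Step 2: yield 99
Step 3: Delegates to helper(19):
  yield 19
  yield 20
  yield 21
Therefore res = [3, 4, 5, 99, 19, 20, 21].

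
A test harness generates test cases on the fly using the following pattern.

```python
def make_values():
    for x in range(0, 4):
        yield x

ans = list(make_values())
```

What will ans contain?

Step 1: The generator yields each value from range(0, 4).
Step 2: list() consumes all yields: [0, 1, 2, 3].
Therefore ans = [0, 1, 2, 3].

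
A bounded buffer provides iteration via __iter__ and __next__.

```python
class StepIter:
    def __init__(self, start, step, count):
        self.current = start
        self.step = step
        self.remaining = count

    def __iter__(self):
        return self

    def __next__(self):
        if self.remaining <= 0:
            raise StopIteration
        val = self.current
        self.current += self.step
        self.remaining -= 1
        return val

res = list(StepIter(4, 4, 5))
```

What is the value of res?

Step 1: StepIter starts at 4, increments by 4, for 5 steps:
  Yield 4, then current += 4
  Yield 8, then current += 4
  Yield 12, then current += 4
  Yield 16, then current += 4
  Yield 20, then current += 4
Therefore res = [4, 8, 12, 16, 20].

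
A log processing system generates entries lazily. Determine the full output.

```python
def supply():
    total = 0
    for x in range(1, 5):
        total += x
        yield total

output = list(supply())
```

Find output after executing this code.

Step 1: Generator accumulates running sum:
  x=1: total = 1, yield 1
  x=2: total = 3, yield 3
  x=3: total = 6, yield 6
  x=4: total = 10, yield 10
Therefore output = [1, 3, 6, 10].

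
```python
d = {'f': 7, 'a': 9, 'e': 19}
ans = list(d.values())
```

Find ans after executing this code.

Step 1: d.values() returns the dictionary values in insertion order.
Therefore ans = [7, 9, 19].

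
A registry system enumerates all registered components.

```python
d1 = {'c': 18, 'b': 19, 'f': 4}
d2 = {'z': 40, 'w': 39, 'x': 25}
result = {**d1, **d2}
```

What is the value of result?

Step 1: Merge d1 and d2 (d2 values override on key conflicts).
Step 2: d1 has keys ['c', 'b', 'f'], d2 has keys ['z', 'w', 'x'].
Therefore result = {'c': 18, 'b': 19, 'f': 4, 'z': 40, 'w': 39, 'x': 25}.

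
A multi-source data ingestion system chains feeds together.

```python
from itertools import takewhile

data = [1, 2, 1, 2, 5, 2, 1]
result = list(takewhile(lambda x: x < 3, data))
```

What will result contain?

Step 1: takewhile stops at first element >= 3:
  1 < 3: take
  2 < 3: take
  1 < 3: take
  2 < 3: take
  5 >= 3: stop
Therefore result = [1, 2, 1, 2].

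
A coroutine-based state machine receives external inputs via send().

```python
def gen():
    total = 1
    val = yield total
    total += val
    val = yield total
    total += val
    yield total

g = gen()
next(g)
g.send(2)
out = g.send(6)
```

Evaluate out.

Step 1: next() -> yield total=1.
Step 2: send(2) -> val=2, total = 1+2 = 3, yield 3.
Step 3: send(6) -> val=6, total = 3+6 = 9, yield 9.
Therefore out = 9.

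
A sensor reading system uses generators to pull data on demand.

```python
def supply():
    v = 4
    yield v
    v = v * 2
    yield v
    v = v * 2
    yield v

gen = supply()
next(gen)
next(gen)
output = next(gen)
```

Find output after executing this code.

Step 1: Trace through generator execution:
  Yield 1: v starts at 4, yield 4
  Yield 2: v = 4 * 2 = 8, yield 8
  Yield 3: v = 8 * 2 = 16, yield 16
Step 2: First next() gets 4, second next() gets the second value, third next() yields 16.
Therefore output = 16.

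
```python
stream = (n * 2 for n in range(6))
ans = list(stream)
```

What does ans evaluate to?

Step 1: For each n in range(6), compute n*2:
  n=0: 0*2 = 0
  n=1: 1*2 = 2
  n=2: 2*2 = 4
  n=3: 3*2 = 6
  n=4: 4*2 = 8
  n=5: 5*2 = 10
Therefore ans = [0, 2, 4, 6, 8, 10].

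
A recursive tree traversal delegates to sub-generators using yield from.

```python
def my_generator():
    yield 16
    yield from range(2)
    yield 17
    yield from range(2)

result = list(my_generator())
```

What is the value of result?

Step 1: Trace yields in order:
  yield 16
  yield 0
  yield 1
  yield 17
  yield 0
  yield 1
Therefore result = [16, 0, 1, 17, 0, 1].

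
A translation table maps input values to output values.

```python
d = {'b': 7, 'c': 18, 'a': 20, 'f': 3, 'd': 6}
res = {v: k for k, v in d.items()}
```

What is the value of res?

Step 1: Invert dict (swap keys and values):
  'b': 7 -> 7: 'b'
  'c': 18 -> 18: 'c'
  'a': 20 -> 20: 'a'
  'f': 3 -> 3: 'f'
  'd': 6 -> 6: 'd'
Therefore res = {7: 'b', 18: 'c', 20: 'a', 3: 'f', 6: 'd'}.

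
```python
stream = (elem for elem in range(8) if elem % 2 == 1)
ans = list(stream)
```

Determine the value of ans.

Step 1: Filter range(8) keeping only odd values:
  elem=0: even, excluded
  elem=1: odd, included
  elem=2: even, excluded
  elem=3: odd, included
  elem=4: even, excluded
  elem=5: odd, included
  elem=6: even, excluded
  elem=7: odd, included
Therefore ans = [1, 3, 5, 7].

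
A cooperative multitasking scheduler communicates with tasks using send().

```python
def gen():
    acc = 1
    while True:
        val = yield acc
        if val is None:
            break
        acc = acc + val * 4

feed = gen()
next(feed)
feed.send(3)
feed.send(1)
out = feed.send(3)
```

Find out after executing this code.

Step 1: next() -> yield acc=1.
Step 2: send(3) -> val=3, acc = 1 + 3*4 = 13, yield 13.
Step 3: send(1) -> val=1, acc = 13 + 1*4 = 17, yield 17.
Step 4: send(3) -> val=3, acc = 17 + 3*4 = 29, yield 29.
Therefore out = 29.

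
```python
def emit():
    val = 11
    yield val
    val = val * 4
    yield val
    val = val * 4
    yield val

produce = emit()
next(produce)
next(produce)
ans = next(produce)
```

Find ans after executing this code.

Step 1: Trace through generator execution:
  Yield 1: val starts at 11, yield 11
  Yield 2: val = 11 * 4 = 44, yield 44
  Yield 3: val = 44 * 4 = 176, yield 176
Step 2: First next() gets 11, second next() gets the second value, third next() yields 176.
Therefore ans = 176.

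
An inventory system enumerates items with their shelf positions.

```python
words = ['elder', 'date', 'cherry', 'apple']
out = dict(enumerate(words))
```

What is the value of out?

Step 1: enumerate pairs indices with words:
  0 -> 'elder'
  1 -> 'date'
  2 -> 'cherry'
  3 -> 'apple'
Therefore out = {0: 'elder', 1: 'date', 2: 'cherry', 3: 'apple'}.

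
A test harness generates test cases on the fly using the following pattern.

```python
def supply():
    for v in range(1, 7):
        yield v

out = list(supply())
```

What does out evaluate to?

Step 1: The generator yields each value from range(1, 7).
Step 2: list() consumes all yields: [1, 2, 3, 4, 5, 6].
Therefore out = [1, 2, 3, 4, 5, 6].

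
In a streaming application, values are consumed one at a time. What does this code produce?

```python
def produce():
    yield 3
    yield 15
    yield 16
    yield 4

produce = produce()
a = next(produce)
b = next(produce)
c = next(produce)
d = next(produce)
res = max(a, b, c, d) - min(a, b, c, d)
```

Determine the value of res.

Step 1: Create generator and consume all values:
  a = next(produce) = 3
  b = next(produce) = 15
  c = next(produce) = 16
  d = next(produce) = 4
Step 2: max = 16, min = 3, res = 16 - 3 = 13.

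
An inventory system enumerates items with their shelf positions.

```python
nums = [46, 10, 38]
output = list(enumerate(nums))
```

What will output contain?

Step 1: enumerate pairs each element with its index:
  (0, 46)
  (1, 10)
  (2, 38)
Therefore output = [(0, 46), (1, 10), (2, 38)].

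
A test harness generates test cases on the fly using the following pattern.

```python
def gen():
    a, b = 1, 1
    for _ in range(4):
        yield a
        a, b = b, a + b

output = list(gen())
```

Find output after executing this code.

Step 1: Fibonacci-like sequence starting with a=1, b=1:
  Iteration 1: yield a=1, then a,b = 1,2
  Iteration 2: yield a=1, then a,b = 2,3
  Iteration 3: yield a=2, then a,b = 3,5
  Iteration 4: yield a=3, then a,b = 5,8
Therefore output = [1, 1, 2, 3].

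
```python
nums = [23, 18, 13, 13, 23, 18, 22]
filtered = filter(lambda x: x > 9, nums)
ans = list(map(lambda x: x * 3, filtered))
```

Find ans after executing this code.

Step 1: Filter nums for elements > 9:
  23: kept
  18: kept
  13: kept
  13: kept
  23: kept
  18: kept
  22: kept
Step 2: Map x * 3 on filtered [23, 18, 13, 13, 23, 18, 22]:
  23 -> 69
  18 -> 54
  13 -> 39
  13 -> 39
  23 -> 69
  18 -> 54
  22 -> 66
Therefore ans = [69, 54, 39, 39, 69, 54, 66].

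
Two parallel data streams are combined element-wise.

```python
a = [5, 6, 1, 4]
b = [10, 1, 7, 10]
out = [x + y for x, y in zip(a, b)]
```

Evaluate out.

Step 1: Add corresponding elements:
  5 + 10 = 15
  6 + 1 = 7
  1 + 7 = 8
  4 + 10 = 14
Therefore out = [15, 7, 8, 14].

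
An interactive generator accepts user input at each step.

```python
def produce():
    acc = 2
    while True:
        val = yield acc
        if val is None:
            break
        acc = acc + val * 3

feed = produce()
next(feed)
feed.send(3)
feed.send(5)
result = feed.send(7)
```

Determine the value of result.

Step 1: next() -> yield acc=2.
Step 2: send(3) -> val=3, acc = 2 + 3*3 = 11, yield 11.
Step 3: send(5) -> val=5, acc = 11 + 5*3 = 26, yield 26.
Step 4: send(7) -> val=7, acc = 26 + 7*3 = 47, yield 47.
Therefore result = 47.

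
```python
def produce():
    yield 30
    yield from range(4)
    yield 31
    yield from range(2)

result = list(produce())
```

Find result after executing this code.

Step 1: Trace yields in order:
  yield 30
  yield 0
  yield 1
  yield 2
  yield 3
  yield 31
  yield 0
  yield 1
Therefore result = [30, 0, 1, 2, 3, 31, 0, 1].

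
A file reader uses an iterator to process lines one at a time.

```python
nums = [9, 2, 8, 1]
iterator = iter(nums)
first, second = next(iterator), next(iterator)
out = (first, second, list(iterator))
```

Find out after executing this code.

Step 1: Create iterator over [9, 2, 8, 1].
Step 2: first = 9, second = 2.
Step 3: Remaining elements: [8, 1].
Therefore out = (9, 2, [8, 1]).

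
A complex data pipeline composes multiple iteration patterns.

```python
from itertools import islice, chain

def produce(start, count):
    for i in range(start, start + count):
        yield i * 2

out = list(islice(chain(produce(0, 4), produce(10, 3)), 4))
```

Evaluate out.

Step 1: produce(0, 4) yields [0, 2, 4, 6].
Step 2: produce(10, 3) yields [20, 22, 24].
Step 3: chain concatenates: [0, 2, 4, 6, 20, 22, 24].
Step 4: islice takes first 4: [0, 2, 4, 6].
Therefore out = [0, 2, 4, 6].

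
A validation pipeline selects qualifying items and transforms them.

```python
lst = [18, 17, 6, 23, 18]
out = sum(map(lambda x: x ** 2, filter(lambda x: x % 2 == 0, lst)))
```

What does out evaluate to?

Step 1: Filter even numbers from [18, 17, 6, 23, 18]: [18, 6, 18]
Step 2: Square each: [324, 36, 324]
Step 3: Sum = 684.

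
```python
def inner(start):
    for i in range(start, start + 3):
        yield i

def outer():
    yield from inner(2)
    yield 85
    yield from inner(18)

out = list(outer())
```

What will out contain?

Step 1: outer() delegates to inner(2):
  yield 2
  yield 3
  yield 4
Step 2: yield 85
Step 3: Delegates to inner(18):
  yield 18
  yield 19
  yield 20
Therefore out = [2, 3, 4, 85, 18, 19, 20].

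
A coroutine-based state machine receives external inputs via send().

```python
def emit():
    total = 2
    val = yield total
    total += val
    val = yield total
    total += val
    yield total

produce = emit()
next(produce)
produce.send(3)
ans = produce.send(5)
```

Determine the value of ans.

Step 1: next() -> yield total=2.
Step 2: send(3) -> val=3, total = 2+3 = 5, yield 5.
Step 3: send(5) -> val=5, total = 5+5 = 10, yield 10.
Therefore ans = 10.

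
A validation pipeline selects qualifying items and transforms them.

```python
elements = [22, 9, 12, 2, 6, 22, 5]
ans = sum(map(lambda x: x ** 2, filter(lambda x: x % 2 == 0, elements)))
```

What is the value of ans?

Step 1: Filter even numbers from [22, 9, 12, 2, 6, 22, 5]: [22, 12, 2, 6, 22]
Step 2: Square each: [484, 144, 4, 36, 484]
Step 3: Sum = 1152.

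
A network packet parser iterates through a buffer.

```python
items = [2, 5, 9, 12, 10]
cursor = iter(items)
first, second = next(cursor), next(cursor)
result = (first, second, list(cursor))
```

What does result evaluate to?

Step 1: Create iterator over [2, 5, 9, 12, 10].
Step 2: first = 2, second = 5.
Step 3: Remaining elements: [9, 12, 10].
Therefore result = (2, 5, [9, 12, 10]).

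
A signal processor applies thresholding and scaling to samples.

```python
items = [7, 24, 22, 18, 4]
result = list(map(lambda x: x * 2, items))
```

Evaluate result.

Step 1: Apply lambda x: x * 2 to each element:
  7 -> 14
  24 -> 48
  22 -> 44
  18 -> 36
  4 -> 8
Therefore result = [14, 48, 44, 36, 8].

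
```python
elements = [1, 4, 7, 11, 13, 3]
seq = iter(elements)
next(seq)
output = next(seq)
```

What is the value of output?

Step 1: Create iterator over [1, 4, 7, 11, 13, 3].
Step 2: next() consumes 1.
Step 3: next() returns 4.
Therefore output = 4.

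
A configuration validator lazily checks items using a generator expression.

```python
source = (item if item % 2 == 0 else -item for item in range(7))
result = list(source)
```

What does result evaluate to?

Step 1: For each item in range(7), yield item if even, else -item:
  item=0: even, yield 0
  item=1: odd, yield -1
  item=2: even, yield 2
  item=3: odd, yield -3
  item=4: even, yield 4
  item=5: odd, yield -5
  item=6: even, yield 6
Therefore result = [0, -1, 2, -3, 4, -5, 6].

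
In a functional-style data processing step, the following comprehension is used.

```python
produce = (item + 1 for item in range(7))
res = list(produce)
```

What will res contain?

Step 1: For each item in range(7), compute item+1:
  item=0: 0+1 = 1
  item=1: 1+1 = 2
  item=2: 2+1 = 3
  item=3: 3+1 = 4
  item=4: 4+1 = 5
  item=5: 5+1 = 6
  item=6: 6+1 = 7
Therefore res = [1, 2, 3, 4, 5, 6, 7].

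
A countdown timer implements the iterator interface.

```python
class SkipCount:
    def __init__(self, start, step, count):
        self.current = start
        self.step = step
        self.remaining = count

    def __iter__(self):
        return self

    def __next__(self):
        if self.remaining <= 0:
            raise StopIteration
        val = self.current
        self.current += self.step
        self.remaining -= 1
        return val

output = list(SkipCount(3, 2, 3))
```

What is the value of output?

Step 1: SkipCount starts at 3, increments by 2, for 3 steps:
  Yield 3, then current += 2
  Yield 5, then current += 2
  Yield 7, then current += 2
Therefore output = [3, 5, 7].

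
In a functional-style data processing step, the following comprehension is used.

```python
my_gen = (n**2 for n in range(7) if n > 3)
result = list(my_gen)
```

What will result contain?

Step 1: For range(7), keep n > 3, then square:
  n=0: 0 <= 3, excluded
  n=1: 1 <= 3, excluded
  n=2: 2 <= 3, excluded
  n=3: 3 <= 3, excluded
  n=4: 4 > 3, yield 4**2 = 16
  n=5: 5 > 3, yield 5**2 = 25
  n=6: 6 > 3, yield 6**2 = 36
Therefore result = [16, 25, 36].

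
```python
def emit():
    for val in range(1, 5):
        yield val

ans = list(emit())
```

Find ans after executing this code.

Step 1: The generator yields each value from range(1, 5).
Step 2: list() consumes all yields: [1, 2, 3, 4].
Therefore ans = [1, 2, 3, 4].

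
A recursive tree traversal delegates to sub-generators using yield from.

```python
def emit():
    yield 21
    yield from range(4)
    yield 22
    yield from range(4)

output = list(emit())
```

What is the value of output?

Step 1: Trace yields in order:
  yield 21
  yield 0
  yield 1
  yield 2
  yield 3
  yield 22
  yield 0
  yield 1
  yield 2
  yield 3
Therefore output = [21, 0, 1, 2, 3, 22, 0, 1, 2, 3].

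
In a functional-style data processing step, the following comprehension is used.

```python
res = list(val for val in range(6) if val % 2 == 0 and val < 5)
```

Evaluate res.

Step 1: Filter range(6) where val % 2 == 0 and val < 5:
  val=0: both conditions met, included
  val=1: excluded (1 % 2 != 0)
  val=2: both conditions met, included
  val=3: excluded (3 % 2 != 0)
  val=4: both conditions met, included
  val=5: excluded (5 % 2 != 0, 5 >= 5)
Therefore res = [0, 2, 4].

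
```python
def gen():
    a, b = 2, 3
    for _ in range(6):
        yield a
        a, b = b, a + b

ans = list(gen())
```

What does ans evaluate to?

Step 1: Fibonacci-like sequence starting with a=2, b=3:
  Iteration 1: yield a=2, then a,b = 3,5
  Iteration 2: yield a=3, then a,b = 5,8
  Iteration 3: yield a=5, then a,b = 8,13
  Iteration 4: yield a=8, then a,b = 13,21
  Iteration 5: yield a=13, then a,b = 21,34
  Iteration 6: yield a=21, then a,b = 34,55
Therefore ans = [2, 3, 5, 8, 13, 21].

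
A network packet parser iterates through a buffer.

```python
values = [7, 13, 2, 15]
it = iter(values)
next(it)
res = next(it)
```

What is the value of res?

Step 1: Create iterator over [7, 13, 2, 15].
Step 2: next() consumes 7.
Step 3: next() returns 13.
Therefore res = 13.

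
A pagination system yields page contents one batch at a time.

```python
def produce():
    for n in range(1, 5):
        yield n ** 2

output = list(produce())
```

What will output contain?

Step 1: For each n in range(1, 5), yield n**2:
  n=1: yield 1**2 = 1
  n=2: yield 2**2 = 4
  n=3: yield 3**2 = 9
  n=4: yield 4**2 = 16
Therefore output = [1, 4, 9, 16].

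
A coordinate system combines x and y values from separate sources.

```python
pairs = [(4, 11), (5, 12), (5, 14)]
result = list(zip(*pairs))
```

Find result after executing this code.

Step 1: zip(*pairs) transposes: unzips [(4, 11), (5, 12), (5, 14)] into separate sequences.
Step 2: First elements: (4, 5, 5), second elements: (11, 12, 14).
Therefore result = [(4, 5, 5), (11, 12, 14)].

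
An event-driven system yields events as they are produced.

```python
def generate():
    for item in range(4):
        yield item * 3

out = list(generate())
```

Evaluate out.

Step 1: For each item in range(4), yield item * 3:
  item=0: yield 0 * 3 = 0
  item=1: yield 1 * 3 = 3
  item=2: yield 2 * 3 = 6
  item=3: yield 3 * 3 = 9
Therefore out = [0, 3, 6, 9].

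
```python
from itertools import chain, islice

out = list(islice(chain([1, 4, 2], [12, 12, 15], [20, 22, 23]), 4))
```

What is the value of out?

Step 1: chain([1, 4, 2], [12, 12, 15], [20, 22, 23]) = [1, 4, 2, 12, 12, 15, 20, 22, 23].
Step 2: islice takes first 4 elements: [1, 4, 2, 12].
Therefore out = [1, 4, 2, 12].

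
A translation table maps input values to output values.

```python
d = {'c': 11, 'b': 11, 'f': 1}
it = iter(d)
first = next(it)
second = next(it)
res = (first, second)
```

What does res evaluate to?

Step 1: iter(d) iterates over keys: ['c', 'b', 'f'].
Step 2: first = next(it) = 'c', second = next(it) = 'b'.
Therefore res = ('c', 'b').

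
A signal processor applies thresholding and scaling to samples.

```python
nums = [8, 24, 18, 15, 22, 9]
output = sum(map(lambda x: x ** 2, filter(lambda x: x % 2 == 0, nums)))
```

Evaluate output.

Step 1: Filter even numbers from [8, 24, 18, 15, 22, 9]: [8, 24, 18, 22]
Step 2: Square each: [64, 576, 324, 484]
Step 3: Sum = 1448.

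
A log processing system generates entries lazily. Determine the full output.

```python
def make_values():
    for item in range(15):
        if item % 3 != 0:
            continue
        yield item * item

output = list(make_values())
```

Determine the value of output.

Step 1: Only yield item**2 when item is divisible by 3:
  item=0: 0 % 3 == 0, yield 0**2 = 0
  item=3: 3 % 3 == 0, yield 3**2 = 9
  item=6: 6 % 3 == 0, yield 6**2 = 36
  item=9: 9 % 3 == 0, yield 9**2 = 81
  item=12: 12 % 3 == 0, yield 12**2 = 144
Therefore output = [0, 9, 36, 81, 144].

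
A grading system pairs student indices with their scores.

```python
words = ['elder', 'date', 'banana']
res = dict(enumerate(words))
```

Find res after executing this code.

Step 1: enumerate pairs indices with words:
  0 -> 'elder'
  1 -> 'date'
  2 -> 'banana'
Therefore res = {0: 'elder', 1: 'date', 2: 'banana'}.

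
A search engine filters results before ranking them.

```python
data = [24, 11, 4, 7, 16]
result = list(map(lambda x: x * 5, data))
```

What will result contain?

Step 1: Apply lambda x: x * 5 to each element:
  24 -> 120
  11 -> 55
  4 -> 20
  7 -> 35
  16 -> 80
Therefore result = [120, 55, 20, 35, 80].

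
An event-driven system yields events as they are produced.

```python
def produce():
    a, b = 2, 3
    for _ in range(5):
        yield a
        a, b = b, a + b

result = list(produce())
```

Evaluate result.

Step 1: Fibonacci-like sequence starting with a=2, b=3:
  Iteration 1: yield a=2, then a,b = 3,5
  Iteration 2: yield a=3, then a,b = 5,8
  Iteration 3: yield a=5, then a,b = 8,13
  Iteration 4: yield a=8, then a,b = 13,21
  Iteration 5: yield a=13, then a,b = 21,34
Therefore result = [2, 3, 5, 8, 13].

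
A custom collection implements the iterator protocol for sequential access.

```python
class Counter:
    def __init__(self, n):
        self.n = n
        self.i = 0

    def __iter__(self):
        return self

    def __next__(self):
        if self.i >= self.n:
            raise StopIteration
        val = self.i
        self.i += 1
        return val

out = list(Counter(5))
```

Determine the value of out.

Step 1: Counter(5) creates an iterator counting 0 to 4.
Step 2: list() consumes all values: [0, 1, 2, 3, 4].
Therefore out = [0, 1, 2, 3, 4].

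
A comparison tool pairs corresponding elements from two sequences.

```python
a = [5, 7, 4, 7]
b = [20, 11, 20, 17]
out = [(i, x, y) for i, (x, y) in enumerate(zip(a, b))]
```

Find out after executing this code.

Step 1: enumerate(zip(a, b)) gives index with paired elements:
  i=0: (5, 20)
  i=1: (7, 11)
  i=2: (4, 20)
  i=3: (7, 17)
Therefore out = [(0, 5, 20), (1, 7, 11), (2, 4, 20), (3, 7, 17)].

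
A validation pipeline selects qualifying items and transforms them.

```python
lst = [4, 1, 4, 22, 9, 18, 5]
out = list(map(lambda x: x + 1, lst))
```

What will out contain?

Step 1: Apply lambda x: x + 1 to each element:
  4 -> 5
  1 -> 2
  4 -> 5
  22 -> 23
  9 -> 10
  18 -> 19
  5 -> 6
Therefore out = [5, 2, 5, 23, 10, 19, 6].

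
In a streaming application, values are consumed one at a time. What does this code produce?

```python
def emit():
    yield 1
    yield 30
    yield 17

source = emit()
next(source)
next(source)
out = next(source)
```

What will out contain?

Step 1: emit() creates a generator.
Step 2: next(source) yields 1 (consumed and discarded).
Step 3: next(source) yields 30 (consumed and discarded).
Step 4: next(source) yields 17, assigned to out.
Therefore out = 17.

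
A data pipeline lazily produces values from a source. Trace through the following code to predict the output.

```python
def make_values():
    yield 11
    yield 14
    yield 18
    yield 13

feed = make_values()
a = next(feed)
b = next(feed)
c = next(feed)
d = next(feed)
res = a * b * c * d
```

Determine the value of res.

Step 1: Create generator and consume all values:
  a = next(feed) = 11
  b = next(feed) = 14
  c = next(feed) = 18
  d = next(feed) = 13
Step 2: res = 11 * 14 * 18 * 13 = 36036.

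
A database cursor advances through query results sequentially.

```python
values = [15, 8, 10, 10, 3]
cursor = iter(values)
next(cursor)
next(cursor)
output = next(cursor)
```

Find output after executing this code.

Step 1: Create iterator over [15, 8, 10, 10, 3].
Step 2: next() consumes 15.
Step 3: next() consumes 8.
Step 4: next() returns 10.
Therefore output = 10.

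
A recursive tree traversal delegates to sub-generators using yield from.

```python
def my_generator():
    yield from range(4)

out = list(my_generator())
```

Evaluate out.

Step 1: yield from delegates to the iterable, yielding each element.
Step 2: Collected values: [0, 1, 2, 3].
Therefore out = [0, 1, 2, 3].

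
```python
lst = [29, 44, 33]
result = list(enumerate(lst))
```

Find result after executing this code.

Step 1: enumerate pairs each element with its index:
  (0, 29)
  (1, 44)
  (2, 33)
Therefore result = [(0, 29), (1, 44), (2, 33)].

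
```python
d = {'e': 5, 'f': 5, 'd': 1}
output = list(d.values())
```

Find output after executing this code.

Step 1: d.values() returns the dictionary values in insertion order.
Therefore output = [5, 5, 1].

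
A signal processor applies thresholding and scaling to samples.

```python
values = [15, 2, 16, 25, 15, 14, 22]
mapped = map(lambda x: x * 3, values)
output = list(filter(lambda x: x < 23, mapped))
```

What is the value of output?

Step 1: Map x * 3:
  15 -> 45
  2 -> 6
  16 -> 48
  25 -> 75
  15 -> 45
  14 -> 42
  22 -> 66
Step 2: Filter for < 23:
  45: removed
  6: kept
  48: removed
  75: removed
  45: removed
  42: removed
  66: removed
Therefore output = [6].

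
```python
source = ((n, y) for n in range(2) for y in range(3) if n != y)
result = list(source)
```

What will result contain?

Step 1: Nested generator over range(2) x range(3) where n != y:
  (0, 0): excluded (n == y)
  (0, 1): included
  (0, 2): included
  (1, 0): included
  (1, 1): excluded (n == y)
  (1, 2): included
Therefore result = [(0, 1), (0, 2), (1, 0), (1, 2)].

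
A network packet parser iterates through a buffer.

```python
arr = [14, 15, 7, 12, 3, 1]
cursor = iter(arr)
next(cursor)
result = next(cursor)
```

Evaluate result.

Step 1: Create iterator over [14, 15, 7, 12, 3, 1].
Step 2: next() consumes 14.
Step 3: next() returns 15.
Therefore result = 15.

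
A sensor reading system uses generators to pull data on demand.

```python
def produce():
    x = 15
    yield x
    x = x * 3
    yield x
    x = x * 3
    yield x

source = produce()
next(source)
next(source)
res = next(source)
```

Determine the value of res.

Step 1: Trace through generator execution:
  Yield 1: x starts at 15, yield 15
  Yield 2: x = 15 * 3 = 45, yield 45
  Yield 3: x = 45 * 3 = 135, yield 135
Step 2: First next() gets 15, second next() gets the second value, third next() yields 135.
Therefore res = 135.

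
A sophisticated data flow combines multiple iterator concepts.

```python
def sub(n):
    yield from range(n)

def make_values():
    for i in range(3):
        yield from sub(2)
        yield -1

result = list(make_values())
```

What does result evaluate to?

Step 1: For each i in range(3):
  i=0: yield from sub(2) -> [0, 1], then yield -1
  i=1: yield from sub(2) -> [0, 1], then yield -1
  i=2: yield from sub(2) -> [0, 1], then yield -1
Therefore result = [0, 1, -1, 0, 1, -1, 0, 1, -1].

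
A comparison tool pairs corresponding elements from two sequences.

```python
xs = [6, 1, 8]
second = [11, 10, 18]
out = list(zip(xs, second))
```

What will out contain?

Step 1: zip pairs elements at same index:
  Index 0: (6, 11)
  Index 1: (1, 10)
  Index 2: (8, 18)
Therefore out = [(6, 11), (1, 10), (8, 18)].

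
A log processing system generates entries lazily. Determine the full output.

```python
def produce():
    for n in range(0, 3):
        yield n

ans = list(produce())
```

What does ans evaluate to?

Step 1: The generator yields each value from range(0, 3).
Step 2: list() consumes all yields: [0, 1, 2].
Therefore ans = [0, 1, 2].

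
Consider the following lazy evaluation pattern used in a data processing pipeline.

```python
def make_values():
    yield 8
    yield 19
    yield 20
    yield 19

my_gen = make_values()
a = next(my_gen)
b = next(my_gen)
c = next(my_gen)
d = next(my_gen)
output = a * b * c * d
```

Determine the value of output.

Step 1: Create generator and consume all values:
  a = next(my_gen) = 8
  b = next(my_gen) = 19
  c = next(my_gen) = 20
  d = next(my_gen) = 19
Step 2: output = 8 * 19 * 20 * 19 = 57760.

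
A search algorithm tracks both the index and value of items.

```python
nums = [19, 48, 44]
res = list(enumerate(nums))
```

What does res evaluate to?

Step 1: enumerate pairs each element with its index:
  (0, 19)
  (1, 48)
  (2, 44)
Therefore res = [(0, 19), (1, 48), (2, 44)].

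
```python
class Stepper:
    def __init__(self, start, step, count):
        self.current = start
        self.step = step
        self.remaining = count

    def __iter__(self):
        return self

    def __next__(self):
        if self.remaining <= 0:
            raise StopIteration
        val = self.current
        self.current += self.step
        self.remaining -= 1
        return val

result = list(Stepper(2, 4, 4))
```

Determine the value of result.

Step 1: Stepper starts at 2, increments by 4, for 4 steps:
  Yield 2, then current += 4
  Yield 6, then current += 4
  Yield 10, then current += 4
  Yield 14, then current += 4
Therefore result = [2, 6, 10, 14].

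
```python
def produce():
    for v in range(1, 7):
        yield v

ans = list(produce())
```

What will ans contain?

Step 1: The generator yields each value from range(1, 7).
Step 2: list() consumes all yields: [1, 2, 3, 4, 5, 6].
Therefore ans = [1, 2, 3, 4, 5, 6].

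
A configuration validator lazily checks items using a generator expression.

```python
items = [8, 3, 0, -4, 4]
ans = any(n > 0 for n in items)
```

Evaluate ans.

Step 1: Check n > 0 for each element in [8, 3, 0, -4, 4]:
  8 > 0: True
  3 > 0: True
  0 > 0: False
  -4 > 0: False
  4 > 0: True
Step 2: any() returns True.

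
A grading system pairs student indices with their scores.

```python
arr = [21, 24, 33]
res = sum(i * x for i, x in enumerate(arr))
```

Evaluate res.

Step 1: Compute i * x for each (i, x) in enumerate([21, 24, 33]):
  i=0, x=21: 0*21 = 0
  i=1, x=24: 1*24 = 24
  i=2, x=33: 2*33 = 66
Step 2: sum = 0 + 24 + 66 = 90.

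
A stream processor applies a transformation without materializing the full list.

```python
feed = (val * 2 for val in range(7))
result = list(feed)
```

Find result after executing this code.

Step 1: For each val in range(7), compute val*2:
  val=0: 0*2 = 0
  val=1: 1*2 = 2
  val=2: 2*2 = 4
  val=3: 3*2 = 6
  val=4: 4*2 = 8
  val=5: 5*2 = 10
  val=6: 6*2 = 12
Therefore result = [0, 2, 4, 6, 8, 10, 12].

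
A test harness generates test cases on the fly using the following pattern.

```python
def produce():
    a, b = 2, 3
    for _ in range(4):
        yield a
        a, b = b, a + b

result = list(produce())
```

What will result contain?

Step 1: Fibonacci-like sequence starting with a=2, b=3:
  Iteration 1: yield a=2, then a,b = 3,5
  Iteration 2: yield a=3, then a,b = 5,8
  Iteration 3: yield a=5, then a,b = 8,13
  Iteration 4: yield a=8, then a,b = 13,21
Therefore result = [2, 3, 5, 8].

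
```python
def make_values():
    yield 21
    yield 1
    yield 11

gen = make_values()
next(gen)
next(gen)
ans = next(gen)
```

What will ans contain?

Step 1: make_values() creates a generator.
Step 2: next(gen) yields 21 (consumed and discarded).
Step 3: next(gen) yields 1 (consumed and discarded).
Step 4: next(gen) yields 11, assigned to ans.
Therefore ans = 11.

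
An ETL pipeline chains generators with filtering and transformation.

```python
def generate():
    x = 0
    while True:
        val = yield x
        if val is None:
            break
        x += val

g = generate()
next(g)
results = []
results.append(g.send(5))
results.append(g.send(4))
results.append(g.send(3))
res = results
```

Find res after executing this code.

Step 1: next(g) -> yield 0.
Step 2: send(5) -> x = 5, yield 5.
Step 3: send(4) -> x = 9, yield 9.
Step 4: send(3) -> x = 12, yield 12.
Therefore res = [5, 9, 12].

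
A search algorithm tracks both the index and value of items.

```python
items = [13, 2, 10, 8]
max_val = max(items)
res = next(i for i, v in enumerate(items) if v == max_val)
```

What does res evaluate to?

Step 1: max([13, 2, 10, 8]) = 13.
Step 2: Find first index where value == 13:
  Index 0: 13 == 13, found!
Therefore res = 0.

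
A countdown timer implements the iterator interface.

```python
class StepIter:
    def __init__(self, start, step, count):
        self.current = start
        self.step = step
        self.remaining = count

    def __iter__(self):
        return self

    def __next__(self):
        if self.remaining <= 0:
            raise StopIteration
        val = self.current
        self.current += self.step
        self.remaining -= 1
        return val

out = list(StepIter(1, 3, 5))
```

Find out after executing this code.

Step 1: StepIter starts at 1, increments by 3, for 5 steps:
  Yield 1, then current += 3
  Yield 4, then current += 3
  Yield 7, then current += 3
  Yield 10, then current += 3
  Yield 13, then current += 3
Therefore out = [1, 4, 7, 10, 13].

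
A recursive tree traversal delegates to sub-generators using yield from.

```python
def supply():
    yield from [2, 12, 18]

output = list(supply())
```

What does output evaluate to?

Step 1: yield from delegates to the iterable, yielding each element.
Step 2: Collected values: [2, 12, 18].
Therefore output = [2, 12, 18].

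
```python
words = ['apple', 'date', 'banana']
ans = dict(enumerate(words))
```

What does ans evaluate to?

Step 1: enumerate pairs indices with words:
  0 -> 'apple'
  1 -> 'date'
  2 -> 'banana'
Therefore ans = {0: 'apple', 1: 'date', 2: 'banana'}.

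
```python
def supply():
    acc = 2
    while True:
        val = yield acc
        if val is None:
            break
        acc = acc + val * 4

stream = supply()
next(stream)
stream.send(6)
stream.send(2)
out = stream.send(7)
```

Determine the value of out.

Step 1: next() -> yield acc=2.
Step 2: send(6) -> val=6, acc = 2 + 6*4 = 26, yield 26.
Step 3: send(2) -> val=2, acc = 26 + 2*4 = 34, yield 34.
Step 4: send(7) -> val=7, acc = 34 + 7*4 = 62, yield 62.
Therefore out = 62.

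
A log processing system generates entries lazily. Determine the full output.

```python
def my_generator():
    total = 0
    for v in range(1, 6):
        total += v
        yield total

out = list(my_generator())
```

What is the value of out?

Step 1: Generator accumulates running sum:
  v=1: total = 1, yield 1
  v=2: total = 3, yield 3
  v=3: total = 6, yield 6
  v=4: total = 10, yield 10
  v=5: total = 15, yield 15
Therefore out = [1, 3, 6, 10, 15].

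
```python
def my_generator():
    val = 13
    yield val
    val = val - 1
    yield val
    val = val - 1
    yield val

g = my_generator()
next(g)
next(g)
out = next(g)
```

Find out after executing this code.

Step 1: Trace through generator execution:
  Yield 1: val starts at 13, yield 13
  Yield 2: val = 13 - 1 = 12, yield 12
  Yield 3: val = 12 - 1 = 11, yield 11
Step 2: First next() gets 13, second next() gets the second value, third next() yields 11.
Therefore out = 11.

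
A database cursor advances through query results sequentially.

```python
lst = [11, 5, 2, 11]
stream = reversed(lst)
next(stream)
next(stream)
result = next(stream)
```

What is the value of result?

Step 1: reversed([11, 5, 2, 11]) gives iterator: [11, 2, 5, 11].
Step 2: First next() = 11, second next() = 2.
Step 3: Third next() = 5.
Therefore result = 5.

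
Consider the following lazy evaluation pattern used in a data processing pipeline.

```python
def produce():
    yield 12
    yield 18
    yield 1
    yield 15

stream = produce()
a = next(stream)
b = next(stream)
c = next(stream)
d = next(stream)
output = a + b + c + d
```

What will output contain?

Step 1: Create generator and consume all values:
  a = next(stream) = 12
  b = next(stream) = 18
  c = next(stream) = 1
  d = next(stream) = 15
Step 2: output = 12 + 18 + 1 + 15 = 46.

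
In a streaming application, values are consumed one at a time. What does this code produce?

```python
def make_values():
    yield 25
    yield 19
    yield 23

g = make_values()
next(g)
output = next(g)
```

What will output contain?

Step 1: make_values() creates a generator.
Step 2: next(g) yields 25 (consumed and discarded).
Step 3: next(g) yields 19, assigned to output.
Therefore output = 19.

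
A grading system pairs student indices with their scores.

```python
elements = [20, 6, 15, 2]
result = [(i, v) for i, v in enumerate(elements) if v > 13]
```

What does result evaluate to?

Step 1: Filter enumerate([20, 6, 15, 2]) keeping v > 13:
  (0, 20): 20 > 13, included
  (1, 6): 6 <= 13, excluded
  (2, 15): 15 > 13, included
  (3, 2): 2 <= 13, excluded
Therefore result = [(0, 20), (2, 15)].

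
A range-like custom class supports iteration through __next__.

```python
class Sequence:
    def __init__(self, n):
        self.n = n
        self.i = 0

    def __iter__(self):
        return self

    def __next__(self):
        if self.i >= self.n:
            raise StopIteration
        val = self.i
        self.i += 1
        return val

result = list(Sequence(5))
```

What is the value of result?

Step 1: Sequence(5) creates an iterator counting 0 to 4.
Step 2: list() consumes all values: [0, 1, 2, 3, 4].
Therefore result = [0, 1, 2, 3, 4].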